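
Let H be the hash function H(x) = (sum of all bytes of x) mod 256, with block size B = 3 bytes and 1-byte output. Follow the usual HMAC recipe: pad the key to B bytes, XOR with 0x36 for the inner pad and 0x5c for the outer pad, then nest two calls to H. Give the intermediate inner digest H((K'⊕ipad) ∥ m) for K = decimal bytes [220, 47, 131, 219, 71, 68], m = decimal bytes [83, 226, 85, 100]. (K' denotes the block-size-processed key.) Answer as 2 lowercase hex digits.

Key decimal bytes [220, 47, 131, 219, 71, 68] = dc 2f 83 db 47 44 is 6 bytes > B = 3, so hash it first: H(key) = f4, then zero-pad to 3 bytes: K' = f4 00 00.
K' ⊕ ipad = c2 36 36.
Inner input = c2 36 36 ∥ 53 e2 55 64.
Inner hash: sum = 194+54+54+83+226+85+100 = 796; mod 256 = 28 → 1c.

1c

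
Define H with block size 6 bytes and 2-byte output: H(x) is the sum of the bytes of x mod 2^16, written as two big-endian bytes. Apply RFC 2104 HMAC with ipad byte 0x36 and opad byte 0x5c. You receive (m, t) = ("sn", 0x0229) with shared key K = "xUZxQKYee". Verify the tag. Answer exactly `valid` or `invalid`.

Key "xUZxQKYee" = 78 55 5a 78 51 4b 59 65 65 is 9 bytes > B = 6, so hash it first: H(key) = 03 5e, then zero-pad to 6 bytes: K' = 03 5e 00 00 00 00.
K' ⊕ ipad = 35 68 36 36 36 36; K' ⊕ opad = 5f 02 5c 5c 5c 5c.
Inner hash: sum = 53+104+54+54+54+54+115+110 = 598 → 02 56.
Outer hash (recomputed tag): sum = 95+2+92+92+92+92+2+86 = 553 → 02 29.
Recomputed tag = 0229; claimed = 0229 → match.

valid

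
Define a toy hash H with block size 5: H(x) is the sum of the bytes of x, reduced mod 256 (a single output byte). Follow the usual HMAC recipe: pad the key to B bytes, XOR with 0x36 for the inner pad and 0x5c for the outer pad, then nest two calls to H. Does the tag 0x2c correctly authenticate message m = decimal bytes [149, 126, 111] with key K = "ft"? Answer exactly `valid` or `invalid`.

Key "ft" = 66 74 is 2 bytes ≤ B = 5; zero-pad to 5 bytes: K' = 66 74 00 00 00.
K' ⊕ ipad = 50 42 36 36 36; K' ⊕ opad = 3a 28 5c 5c 5c.
Inner hash: sum = 80+66+54+54+54+149+126+111 = 694; mod 256 = 182 → b6.
Outer hash (recomputed tag): sum = 58+40+92+92+92+182 = 556; mod 256 = 44 → 2c.
Recomputed tag = 2c; claimed = 2c → match.

valid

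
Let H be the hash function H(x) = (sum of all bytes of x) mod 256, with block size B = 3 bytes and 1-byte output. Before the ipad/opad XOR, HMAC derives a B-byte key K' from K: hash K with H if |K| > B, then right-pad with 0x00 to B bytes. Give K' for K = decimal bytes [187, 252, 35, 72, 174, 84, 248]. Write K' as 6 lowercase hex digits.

1c0000

|K| = 7 > B = 3, so first hash the key.
H(K): sum = 187+252+35+72+174+84+248 = 1052; mod 256 = 28 → 1c.
Zero-pad H(K) = 1c to 3 bytes: K' = 1c 00 00.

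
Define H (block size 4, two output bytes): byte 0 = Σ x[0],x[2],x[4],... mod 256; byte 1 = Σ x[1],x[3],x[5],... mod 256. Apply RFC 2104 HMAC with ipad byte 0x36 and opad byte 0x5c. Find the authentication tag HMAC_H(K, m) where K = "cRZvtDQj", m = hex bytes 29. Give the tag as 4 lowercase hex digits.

4dfc

Key "cRZvtDQj" = 63 52 5a 76 74 44 51 6a is 8 bytes > B = 4, so hash it first: H(key) = 82 76, then zero-pad to 4 bytes: K' = 82 76 00 00.
K' ⊕ ipad = b4 40 36 36.  K' ⊕ opad = de 2a 5c 5c.
Inner input = (K'⊕ipad) ∥ m = b4 40 36 36 ∥ 29.
Inner hash: even-index sum = 275 mod 256 = 19; odd-index sum = 118 mod 256 = 118 → 13 76.
Outer input = (K'⊕opad) ∥ inner = de 2a 5c 5c ∥ 13 76.
Outer hash (tag): even-index sum = 333 mod 256 = 77; odd-index sum = 252 mod 256 = 252 → 4d fc.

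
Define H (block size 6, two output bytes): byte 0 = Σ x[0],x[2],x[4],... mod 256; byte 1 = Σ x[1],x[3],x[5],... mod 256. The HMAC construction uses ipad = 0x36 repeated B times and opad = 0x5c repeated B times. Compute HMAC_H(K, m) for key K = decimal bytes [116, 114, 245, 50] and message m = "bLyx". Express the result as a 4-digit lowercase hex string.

Key decimal bytes [116, 114, 245, 50] = 74 72 f5 32 is 4 bytes ≤ B = 6; zero-pad to 6 bytes: K' = 74 72 f5 32 00 00.
K' ⊕ ipad = 42 44 c3 04 36 36.  K' ⊕ opad = 28 2e a9 6e 5c 5c.
Inner input = (K'⊕ipad) ∥ m = 42 44 c3 04 36 36 ∥ 62 4c 79 78.
Inner hash: even-index sum = 534 mod 256 = 22; odd-index sum = 322 mod 256 = 66 → 16 42.
Outer input = (K'⊕opad) ∥ inner = 28 2e a9 6e 5c 5c ∥ 16 42.
Outer hash (tag): even-index sum = 323 mod 256 = 67; odd-index sum = 314 mod 256 = 58 → 43 3a.

433a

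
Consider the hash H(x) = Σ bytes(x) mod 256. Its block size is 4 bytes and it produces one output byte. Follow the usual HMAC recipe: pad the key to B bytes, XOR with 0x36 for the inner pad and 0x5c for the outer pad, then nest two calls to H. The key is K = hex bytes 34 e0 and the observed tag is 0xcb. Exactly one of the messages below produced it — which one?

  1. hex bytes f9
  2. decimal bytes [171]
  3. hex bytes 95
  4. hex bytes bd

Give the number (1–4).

Key hex bytes 34 e0 is 2 bytes ≤ B = 4; zero-pad to 4 bytes: K' = 34 e0 00 00.
K' ⊕ ipad = 02 d6 36 36; K' ⊕ opad = 68 bc 5c 5c.
m1: inner = H(02 d6 36 36 f9) = 3d; tag = H(68 bc 5c 5c 3d) = 19
m2: inner = H(02 d6 36 36 ab) = ef; tag = H(68 bc 5c 5c ef) = cb ← matches
m3: inner = H(02 d6 36 36 95) = d9; tag = H(68 bc 5c 5c d9) = b5
m4: inner = H(02 d6 36 36 bd) = 01; tag = H(68 bc 5c 5c 01) = dd

2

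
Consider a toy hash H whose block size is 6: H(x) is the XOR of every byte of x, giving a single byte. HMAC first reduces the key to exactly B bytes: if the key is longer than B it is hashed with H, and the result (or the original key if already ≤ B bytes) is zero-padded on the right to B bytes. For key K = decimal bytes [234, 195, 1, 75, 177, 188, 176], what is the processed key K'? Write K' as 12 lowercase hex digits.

de0000000000

|K| = 7 > B = 6, so first hash the key.
H(K): XOR ea⊕c3⊕01⊕4b⊕b1⊕bc⊕b0 = de.
Zero-pad H(K) = de to 6 bytes: K' = de 00 00 00 00 00.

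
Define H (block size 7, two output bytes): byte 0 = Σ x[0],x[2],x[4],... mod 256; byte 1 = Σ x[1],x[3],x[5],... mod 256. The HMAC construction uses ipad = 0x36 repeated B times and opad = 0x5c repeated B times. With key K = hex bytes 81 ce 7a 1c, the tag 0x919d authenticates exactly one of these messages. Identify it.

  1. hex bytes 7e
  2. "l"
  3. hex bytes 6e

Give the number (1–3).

1

Key hex bytes 81 ce 7a 1c is 4 bytes ≤ B = 7; zero-pad to 7 bytes: K' = 81 ce 7a 1c 00 00 00.
K' ⊕ ipad = b7 f8 4c 2a 36 36 36; K' ⊕ opad = dd 92 26 40 5c 5c 5c.
m1: inner = H(b7 f8 4c 2a 36 36 36 7e) = 6f d6; tag = H(dd 92 26 40 5c 5c 5c 6f d6) = 919d ← matches
m2: inner = H(b7 f8 4c 2a 36 36 36 6c) = 6f c4; tag = H(dd 92 26 40 5c 5c 5c 6f c4) = 7f9d
m3: inner = H(b7 f8 4c 2a 36 36 36 6e) = 6f c6; tag = H(dd 92 26 40 5c 5c 5c 6f c6) = 819d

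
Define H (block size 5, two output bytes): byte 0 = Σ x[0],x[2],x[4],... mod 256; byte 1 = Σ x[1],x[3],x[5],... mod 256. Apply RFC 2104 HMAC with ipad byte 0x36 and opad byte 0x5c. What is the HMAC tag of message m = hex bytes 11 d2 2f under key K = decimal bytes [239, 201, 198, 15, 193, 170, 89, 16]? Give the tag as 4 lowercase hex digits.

Key decimal bytes [239, 201, 198, 15, 193, 170, 89, 16] = ef c9 c6 0f c1 aa 59 10 is 8 bytes > B = 5, so hash it first: H(key) = cf 92, then zero-pad to 5 bytes: K' = cf 92 00 00 00.
K' ⊕ ipad = f9 a4 36 36 36.  K' ⊕ opad = 93 ce 5c 5c 5c.
Inner input = (K'⊕ipad) ∥ m = f9 a4 36 36 36 ∥ 11 d2 2f.
Inner hash: even-index sum = 567 mod 256 = 55; odd-index sum = 282 mod 256 = 26 → 37 1a.
Outer input = (K'⊕opad) ∥ inner = 93 ce 5c 5c 5c ∥ 37 1a.
Outer hash (tag): even-index sum = 357 mod 256 = 101; odd-index sum = 353 mod 256 = 97 → 65 61.

6561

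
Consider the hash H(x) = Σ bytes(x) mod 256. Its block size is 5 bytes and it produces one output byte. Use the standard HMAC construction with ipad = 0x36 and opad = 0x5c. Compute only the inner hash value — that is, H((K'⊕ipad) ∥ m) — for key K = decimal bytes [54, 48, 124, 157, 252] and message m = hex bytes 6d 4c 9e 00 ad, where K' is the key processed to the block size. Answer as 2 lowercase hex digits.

c9

Key decimal bytes [54, 48, 124, 157, 252] = 36 30 7c 9d fc is exactly B = 5 bytes: K' = 36 30 7c 9d fc.
K' ⊕ ipad = 00 06 4a ab ca.
Inner input = 00 06 4a ab ca ∥ 6d 4c 9e 00 ad.
Inner hash: sum = 0+6+74+171+202+109+76+158+0+173 = 969; mod 256 = 201 → c9.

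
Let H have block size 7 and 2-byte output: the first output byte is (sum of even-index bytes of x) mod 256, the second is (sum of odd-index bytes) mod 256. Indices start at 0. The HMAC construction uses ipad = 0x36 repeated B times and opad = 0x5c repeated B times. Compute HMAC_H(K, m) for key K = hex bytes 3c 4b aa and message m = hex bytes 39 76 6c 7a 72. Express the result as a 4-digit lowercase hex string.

Key hex bytes 3c 4b aa is 3 bytes ≤ B = 7; zero-pad to 7 bytes: K' = 3c 4b aa 00 00 00 00.
K' ⊕ ipad = 0a 7d 9c 36 36 36 36.  K' ⊕ opad = 60 17 f6 5c 5c 5c 5c.
Inner input = (K'⊕ipad) ∥ m = 0a 7d 9c 36 36 36 36 ∥ 39 76 6c 7a 72.
Inner hash: even-index sum = 514 mod 256 = 2; odd-index sum = 512 mod 256 = 0 → 02 00.
Outer input = (K'⊕opad) ∥ inner = 60 17 f6 5c 5c 5c 5c ∥ 02 00.
Outer hash (tag): even-index sum = 526 mod 256 = 14; odd-index sum = 209 mod 256 = 209 → 0e d1.

0ed1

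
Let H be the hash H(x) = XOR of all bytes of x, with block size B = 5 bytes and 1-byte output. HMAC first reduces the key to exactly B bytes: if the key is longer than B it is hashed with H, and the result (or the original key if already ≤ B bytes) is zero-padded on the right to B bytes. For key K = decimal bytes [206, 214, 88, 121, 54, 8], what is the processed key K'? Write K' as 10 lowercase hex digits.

0700000000

|K| = 6 > B = 5, so first hash the key.
H(K): XOR ce⊕d6⊕58⊕79⊕36⊕08 = 07.
Zero-pad H(K) = 07 to 5 bytes: K' = 07 00 00 00 00.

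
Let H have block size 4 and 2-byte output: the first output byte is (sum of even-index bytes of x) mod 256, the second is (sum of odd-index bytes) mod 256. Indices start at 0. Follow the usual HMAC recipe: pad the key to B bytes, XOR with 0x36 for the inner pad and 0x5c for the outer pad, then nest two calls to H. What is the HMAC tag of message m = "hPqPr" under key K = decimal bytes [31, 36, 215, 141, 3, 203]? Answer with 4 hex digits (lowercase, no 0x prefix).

519c

Key decimal bytes [31, 36, 215, 141, 3, 203] = 1f 24 d7 8d 03 cb is 6 bytes > B = 4, so hash it first: H(key) = f9 7c, then zero-pad to 4 bytes: K' = f9 7c 00 00.
K' ⊕ ipad = cf 4a 36 36.  K' ⊕ opad = a5 20 5c 5c.
Inner input = (K'⊕ipad) ∥ m = cf 4a 36 36 ∥ 68 50 71 50 72.
Inner hash: even-index sum = 592 mod 256 = 80; odd-index sum = 288 mod 256 = 32 → 50 20.
Outer input = (K'⊕opad) ∥ inner = a5 20 5c 5c ∥ 50 20.
Outer hash (tag): even-index sum = 337 mod 256 = 81; odd-index sum = 156 mod 256 = 156 → 51 9c.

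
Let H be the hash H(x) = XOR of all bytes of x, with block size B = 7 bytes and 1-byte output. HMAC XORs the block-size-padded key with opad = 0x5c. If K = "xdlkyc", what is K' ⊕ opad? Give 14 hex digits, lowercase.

Key "xdlkyc" = 78 64 6c 6b 79 63 is 6 bytes ≤ B = 7; zero-pad to 7 bytes: K' = 78 64 6c 6b 79 63 00.
XOR each byte with 0x5c: 78⊕5c=24, 64⊕5c=38, 6c⊕5c=30, 6b⊕5c=37, 79⊕5c=25, 63⊕5c=3f, 00⊕5c=5c.

24383037253f5c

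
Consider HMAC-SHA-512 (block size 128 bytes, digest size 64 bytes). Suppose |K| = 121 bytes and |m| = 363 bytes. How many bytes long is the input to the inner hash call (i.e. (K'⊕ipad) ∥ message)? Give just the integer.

491

Key is 121 ≤ 128 bytes, zero-padded: |K'| = 128.
Inner input = (K'⊕ipad) ∥ m → 128 + 363 = 491 bytes.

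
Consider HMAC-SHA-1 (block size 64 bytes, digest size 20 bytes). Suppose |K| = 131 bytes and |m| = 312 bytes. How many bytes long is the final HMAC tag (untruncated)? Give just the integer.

20

The tag is one SHA-1 digest: 20 bytes.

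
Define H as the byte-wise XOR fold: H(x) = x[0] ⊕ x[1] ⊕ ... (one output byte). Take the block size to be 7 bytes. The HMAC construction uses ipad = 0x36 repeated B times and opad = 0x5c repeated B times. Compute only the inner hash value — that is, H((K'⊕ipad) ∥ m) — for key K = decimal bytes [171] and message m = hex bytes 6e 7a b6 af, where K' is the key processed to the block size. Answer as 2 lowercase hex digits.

Key decimal bytes [171] = ab is 1 byte ≤ B = 7; zero-pad to 7 bytes: K' = ab 00 00 00 00 00 00.
K' ⊕ ipad = 9d 36 36 36 36 36 36.
Inner input = 9d 36 36 36 36 36 36 ∥ 6e 7a b6 af.
Inner hash: XOR 9d⊕36⊕36⊕36⊕36⊕36⊕36⊕6e⊕7a⊕b6⊕af = 90.

90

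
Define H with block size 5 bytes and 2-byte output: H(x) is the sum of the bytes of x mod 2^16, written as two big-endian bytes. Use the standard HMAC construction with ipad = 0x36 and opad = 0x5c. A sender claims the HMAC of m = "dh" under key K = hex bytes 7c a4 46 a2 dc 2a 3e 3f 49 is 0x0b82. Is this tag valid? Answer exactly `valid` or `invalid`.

Key hex bytes 7c a4 46 a2 dc 2a 3e 3f 49 is 9 bytes > B = 5, so hash it first: H(key) = 03 d4, then zero-pad to 5 bytes: K' = 03 d4 00 00 00.
K' ⊕ ipad = 35 e2 36 36 36; K' ⊕ opad = 5f 88 5c 5c 5c.
Inner hash: sum = 53+226+54+54+54+100+104 = 645 → 02 85.
Outer hash (recomputed tag): sum = 95+136+92+92+92+2+133 = 642 → 02 82.
Recomputed tag = 0282; claimed = 0b82 → mismatch.

invalid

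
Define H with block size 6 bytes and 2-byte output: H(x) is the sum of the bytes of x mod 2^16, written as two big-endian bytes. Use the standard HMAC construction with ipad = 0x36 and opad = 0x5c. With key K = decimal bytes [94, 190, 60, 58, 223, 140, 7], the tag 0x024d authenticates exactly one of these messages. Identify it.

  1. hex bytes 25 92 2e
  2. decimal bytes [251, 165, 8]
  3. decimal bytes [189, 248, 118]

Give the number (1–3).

1

Key decimal bytes [94, 190, 60, 58, 223, 140, 7] = 5e be 3c 3a df 8c 07 is 7 bytes > B = 6, so hash it first: H(key) = 03 04, then zero-pad to 6 bytes: K' = 03 04 00 00 00 00.
K' ⊕ ipad = 35 32 36 36 36 36; K' ⊕ opad = 5f 58 5c 5c 5c 5c.
m1: inner = H(35 32 36 36 36 36 25 92 2e) = 02 24; tag = H(5f 58 5c 5c 5c 5c 02 24) = 024d ← matches
m2: inner = H(35 32 36 36 36 36 fb a5 08) = 02 e7; tag = H(5f 58 5c 5c 5c 5c 02 e7) = 0310
m3: inner = H(35 32 36 36 36 36 bd f8 76) = 03 6a; tag = H(5f 58 5c 5c 5c 5c 03 6a) = 0294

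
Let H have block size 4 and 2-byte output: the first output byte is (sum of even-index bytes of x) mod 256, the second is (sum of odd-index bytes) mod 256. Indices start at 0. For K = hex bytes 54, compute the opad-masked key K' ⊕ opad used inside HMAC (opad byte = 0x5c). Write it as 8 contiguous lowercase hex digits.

Key hex bytes 54 is 1 byte ≤ B = 4; zero-pad to 4 bytes: K' = 54 00 00 00.
XOR each byte with 0x5c: 54⊕5c=08, 00⊕5c=5c, 00⊕5c=5c, 00⊕5c=5c.

085c5c5c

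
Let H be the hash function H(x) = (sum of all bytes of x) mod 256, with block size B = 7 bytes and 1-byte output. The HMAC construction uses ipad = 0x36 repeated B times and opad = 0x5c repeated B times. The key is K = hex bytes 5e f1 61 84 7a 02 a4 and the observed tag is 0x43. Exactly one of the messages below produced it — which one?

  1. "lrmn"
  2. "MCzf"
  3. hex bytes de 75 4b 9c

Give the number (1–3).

Key hex bytes 5e f1 61 84 7a 02 a4 is exactly B = 7 bytes: K' = 5e f1 61 84 7a 02 a4.
K' ⊕ ipad = 68 c7 57 b2 4c 34 92; K' ⊕ opad = 02 ad 3d d8 26 5e f8.
m1: inner = H(68 c7 57 b2 4c 34 92 6c 72 6d 6e) = 03; tag = H(02 ad 3d d8 26 5e f8 03) = 43 ← matches
m2: inner = H(68 c7 57 b2 4c 34 92 4d 43 7a 66) = ba; tag = H(02 ad 3d d8 26 5e f8 ba) = fa
m3: inner = H(68 c7 57 b2 4c 34 92 de 75 4b 9c) = 84; tag = H(02 ad 3d d8 26 5e f8 84) = c4

1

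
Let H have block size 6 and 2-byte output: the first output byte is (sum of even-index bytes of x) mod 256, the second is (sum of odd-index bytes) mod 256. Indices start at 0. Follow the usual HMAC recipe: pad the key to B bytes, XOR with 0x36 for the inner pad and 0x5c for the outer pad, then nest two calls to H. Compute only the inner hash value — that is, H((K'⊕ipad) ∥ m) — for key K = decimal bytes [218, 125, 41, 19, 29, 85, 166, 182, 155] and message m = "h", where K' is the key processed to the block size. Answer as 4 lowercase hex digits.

Key decimal bytes [218, 125, 41, 19, 29, 85, 166, 182, 155] = da 7d 29 13 1d 55 a6 b6 9b is 9 bytes > B = 6, so hash it first: H(key) = 61 9b, then zero-pad to 6 bytes: K' = 61 9b 00 00 00 00.
K' ⊕ ipad = 57 ad 36 36 36 36.
Inner input = 57 ad 36 36 36 36 ∥ 68.
Inner hash: even-index sum = 299 mod 256 = 43; odd-index sum = 281 mod 256 = 25 → 2b 19.

2b19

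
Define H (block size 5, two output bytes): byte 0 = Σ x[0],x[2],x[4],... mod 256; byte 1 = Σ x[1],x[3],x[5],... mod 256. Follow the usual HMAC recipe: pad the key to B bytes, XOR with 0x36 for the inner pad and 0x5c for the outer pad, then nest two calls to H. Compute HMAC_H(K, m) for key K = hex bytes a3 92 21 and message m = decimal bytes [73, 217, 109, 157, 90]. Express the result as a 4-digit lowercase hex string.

Key hex bytes a3 92 21 is 3 bytes ≤ B = 5; zero-pad to 5 bytes: K' = a3 92 21 00 00.
K' ⊕ ipad = 95 a4 17 36 36.  K' ⊕ opad = ff ce 7d 5c 5c.
Inner input = (K'⊕ipad) ∥ m = 95 a4 17 36 36 ∥ 49 d9 6d 9d 5a.
Inner hash: even-index sum = 600 mod 256 = 88; odd-index sum = 490 mod 256 = 234 → 58 ea.
Outer input = (K'⊕opad) ∥ inner = ff ce 7d 5c 5c ∥ 58 ea.
Outer hash (tag): even-index sum = 706 mod 256 = 194; odd-index sum = 386 mod 256 = 130 → c2 82.

c282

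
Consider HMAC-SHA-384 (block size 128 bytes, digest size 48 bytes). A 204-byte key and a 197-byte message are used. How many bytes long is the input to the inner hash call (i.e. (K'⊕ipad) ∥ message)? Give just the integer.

325

Key is 204 > 128 bytes, so it is hashed to 48 bytes then zero-padded to 128: |K'| = 128.
Inner input = (K'⊕ipad) ∥ m → 128 + 197 = 325 bytes.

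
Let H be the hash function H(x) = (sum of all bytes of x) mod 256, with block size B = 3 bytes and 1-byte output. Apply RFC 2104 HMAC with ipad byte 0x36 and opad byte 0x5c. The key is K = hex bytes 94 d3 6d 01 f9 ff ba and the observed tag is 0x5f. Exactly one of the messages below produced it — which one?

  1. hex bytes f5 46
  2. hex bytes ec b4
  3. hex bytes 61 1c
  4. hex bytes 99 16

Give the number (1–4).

Key hex bytes 94 d3 6d 01 f9 ff ba is 7 bytes > B = 3, so hash it first: H(key) = 87, then zero-pad to 3 bytes: K' = 87 00 00.
K' ⊕ ipad = b1 36 36; K' ⊕ opad = db 5c 5c.
m1: inner = H(b1 36 36 f5 46) = 58; tag = H(db 5c 5c 58) = eb
m2: inner = H(b1 36 36 ec b4) = bd; tag = H(db 5c 5c bd) = 50
m3: inner = H(b1 36 36 61 1c) = 9a; tag = H(db 5c 5c 9a) = 2d
m4: inner = H(b1 36 36 99 16) = cc; tag = H(db 5c 5c cc) = 5f ← matches

4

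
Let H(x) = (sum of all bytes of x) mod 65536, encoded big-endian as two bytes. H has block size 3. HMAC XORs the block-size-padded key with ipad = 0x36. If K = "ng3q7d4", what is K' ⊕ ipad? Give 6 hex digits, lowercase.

347e36

Key "ng3q7d4" = 6e 67 33 71 37 64 34 is 7 bytes > B = 3, so hash it first: H(key) = 02 48, then zero-pad to 3 bytes: K' = 02 48 00.
XOR each byte with 0x36: 02⊕36=34, 48⊕36=7e, 00⊕36=36.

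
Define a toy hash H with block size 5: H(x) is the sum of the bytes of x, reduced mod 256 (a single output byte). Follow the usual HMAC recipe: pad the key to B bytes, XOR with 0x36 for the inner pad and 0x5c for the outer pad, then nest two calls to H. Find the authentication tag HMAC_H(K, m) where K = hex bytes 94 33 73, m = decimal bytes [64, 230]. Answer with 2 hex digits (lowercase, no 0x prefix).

Key hex bytes 94 33 73 is 3 bytes ≤ B = 5; zero-pad to 5 bytes: K' = 94 33 73 00 00.
K' ⊕ ipad = a2 05 45 36 36.  K' ⊕ opad = c8 6f 2f 5c 5c.
Inner input = (K'⊕ipad) ∥ m = a2 05 45 36 36 ∥ 40 e6.
Inner hash: sum = 162+5+69+54+54+64+230 = 638; mod 256 = 126 → 7e.
Outer input = (K'⊕opad) ∥ inner = c8 6f 2f 5c 5c ∥ 7e.
Outer hash (tag): sum = 200+111+47+92+92+126 = 668; mod 256 = 156 → 9c.

9c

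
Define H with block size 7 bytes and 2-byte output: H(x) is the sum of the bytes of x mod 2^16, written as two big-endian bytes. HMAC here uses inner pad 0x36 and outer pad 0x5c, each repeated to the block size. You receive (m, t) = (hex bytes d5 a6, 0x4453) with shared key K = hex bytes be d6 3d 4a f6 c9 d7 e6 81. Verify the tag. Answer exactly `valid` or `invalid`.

Key hex bytes be d6 3d 4a f6 c9 d7 e6 81 is 9 bytes > B = 7, so hash it first: H(key) = 06 18, then zero-pad to 7 bytes: K' = 06 18 00 00 00 00 00.
K' ⊕ ipad = 30 2e 36 36 36 36 36; K' ⊕ opad = 5a 44 5c 5c 5c 5c 5c.
Inner hash: sum = 48+46+54+54+54+54+54+213+166 = 743 → 02 e7.
Outer hash (recomputed tag): sum = 90+68+92+92+92+92+92+2+231 = 851 → 03 53.
Recomputed tag = 0353; claimed = 4453 → mismatch.

invalid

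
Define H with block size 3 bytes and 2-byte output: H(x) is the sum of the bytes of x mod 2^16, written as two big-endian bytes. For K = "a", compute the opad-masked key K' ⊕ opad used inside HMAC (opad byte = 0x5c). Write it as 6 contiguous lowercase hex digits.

3d5c5c

Key "a" = 61 is 1 byte ≤ B = 3; zero-pad to 3 bytes: K' = 61 00 00.
XOR each byte with 0x5c: 61⊕5c=3d, 00⊕5c=5c, 00⊕5c=5c.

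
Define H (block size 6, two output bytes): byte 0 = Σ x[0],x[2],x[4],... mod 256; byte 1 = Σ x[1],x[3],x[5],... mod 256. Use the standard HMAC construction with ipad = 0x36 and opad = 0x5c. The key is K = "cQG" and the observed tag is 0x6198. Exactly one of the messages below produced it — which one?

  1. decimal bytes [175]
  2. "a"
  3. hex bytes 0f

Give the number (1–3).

1

Key "cQG" = 63 51 47 is 3 bytes ≤ B = 6; zero-pad to 6 bytes: K' = 63 51 47 00 00 00.
K' ⊕ ipad = 55 67 71 36 36 36; K' ⊕ opad = 3f 0d 1b 5c 5c 5c.
m1: inner = H(55 67 71 36 36 36 af) = ab d3; tag = H(3f 0d 1b 5c 5c 5c ab d3) = 6198 ← matches
m2: inner = H(55 67 71 36 36 36 61) = 5d d3; tag = H(3f 0d 1b 5c 5c 5c 5d d3) = 1398
m3: inner = H(55 67 71 36 36 36 0f) = 0b d3; tag = H(3f 0d 1b 5c 5c 5c 0b d3) = c198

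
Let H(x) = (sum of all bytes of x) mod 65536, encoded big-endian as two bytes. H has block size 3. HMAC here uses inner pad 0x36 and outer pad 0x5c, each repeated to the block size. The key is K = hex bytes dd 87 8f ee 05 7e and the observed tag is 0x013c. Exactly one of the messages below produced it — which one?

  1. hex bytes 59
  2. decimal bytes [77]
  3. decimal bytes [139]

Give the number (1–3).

Key hex bytes dd 87 8f ee 05 7e is 6 bytes > B = 3, so hash it first: H(key) = 03 64, then zero-pad to 3 bytes: K' = 03 64 00.
K' ⊕ ipad = 35 52 36; K' ⊕ opad = 5f 38 5c.
m1: inner = H(35 52 36 59) = 01 16; tag = H(5f 38 5c 01 16) = 010a
m2: inner = H(35 52 36 4d) = 01 0a; tag = H(5f 38 5c 01 0a) = 00fe
m3: inner = H(35 52 36 8b) = 01 48; tag = H(5f 38 5c 01 48) = 013c ← matches

3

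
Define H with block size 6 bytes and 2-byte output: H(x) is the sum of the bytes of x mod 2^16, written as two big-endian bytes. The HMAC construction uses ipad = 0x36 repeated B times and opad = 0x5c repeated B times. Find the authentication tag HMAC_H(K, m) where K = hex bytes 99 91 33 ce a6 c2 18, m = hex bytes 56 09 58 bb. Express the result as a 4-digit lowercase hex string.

Key hex bytes 99 91 33 ce a6 c2 18 is 7 bytes > B = 6, so hash it first: H(key) = 03 ab, then zero-pad to 6 bytes: K' = 03 ab 00 00 00 00.
K' ⊕ ipad = 35 9d 36 36 36 36.  K' ⊕ opad = 5f f7 5c 5c 5c 5c.
Inner input = (K'⊕ipad) ∥ m = 35 9d 36 36 36 36 ∥ 56 09 58 bb.
Inner hash: sum = 53+157+54+54+54+54+86+9+88+187 = 796 → 03 1c.
Outer input = (K'⊕opad) ∥ inner = 5f f7 5c 5c 5c 5c ∥ 03 1c.
Outer hash (tag): sum = 95+247+92+92+92+92+3+28 = 741 → 02 e5.

02e5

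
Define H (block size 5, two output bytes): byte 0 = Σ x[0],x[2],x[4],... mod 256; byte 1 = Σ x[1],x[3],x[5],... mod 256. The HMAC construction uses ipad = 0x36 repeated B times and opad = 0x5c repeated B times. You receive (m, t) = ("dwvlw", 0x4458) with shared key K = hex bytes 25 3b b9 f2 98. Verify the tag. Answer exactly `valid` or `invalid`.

invalid

Key hex bytes 25 3b b9 f2 98 is exactly B = 5 bytes: K' = 25 3b b9 f2 98.
K' ⊕ ipad = 13 0d 8f c4 ae; K' ⊕ opad = 79 67 e5 ae c4.
Inner hash: even-index sum = 563 mod 256 = 51; odd-index sum = 546 mod 256 = 34 → 33 22.
Outer hash (recomputed tag): even-index sum = 580 mod 256 = 68; odd-index sum = 328 mod 256 = 72 → 44 48.
Recomputed tag = 4448; claimed = 4458 → mismatch.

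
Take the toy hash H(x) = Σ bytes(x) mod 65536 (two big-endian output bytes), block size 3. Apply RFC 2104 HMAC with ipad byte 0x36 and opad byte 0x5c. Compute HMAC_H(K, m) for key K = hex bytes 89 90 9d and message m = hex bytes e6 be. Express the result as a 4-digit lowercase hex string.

0319

Key hex bytes 89 90 9d is exactly B = 3 bytes: K' = 89 90 9d.
K' ⊕ ipad = bf a6 ab.  K' ⊕ opad = d5 cc c1.
Inner input = (K'⊕ipad) ∥ m = bf a6 ab ∥ e6 be.
Inner hash: sum = 191+166+171+230+190 = 948 → 03 b4.
Outer input = (K'⊕opad) ∥ inner = d5 cc c1 ∥ 03 b4.
Outer hash (tag): sum = 213+204+193+3+180 = 793 → 03 19.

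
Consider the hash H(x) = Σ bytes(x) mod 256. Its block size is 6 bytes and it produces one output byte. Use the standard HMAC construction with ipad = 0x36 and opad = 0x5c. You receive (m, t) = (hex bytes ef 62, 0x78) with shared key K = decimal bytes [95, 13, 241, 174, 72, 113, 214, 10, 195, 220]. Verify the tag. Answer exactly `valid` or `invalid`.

Key decimal bytes [95, 13, 241, 174, 72, 113, 214, 10, 195, 220] = 5f 0d f1 ae 48 71 d6 0a c3 dc is 10 bytes > B = 6, so hash it first: H(key) = 43, then zero-pad to 6 bytes: K' = 43 00 00 00 00 00.
K' ⊕ ipad = 75 36 36 36 36 36; K' ⊕ opad = 1f 5c 5c 5c 5c 5c.
Inner hash: sum = 117+54+54+54+54+54+239+98 = 724; mod 256 = 212 → d4.
Outer hash (recomputed tag): sum = 31+92+92+92+92+92+212 = 703; mod 256 = 191 → bf.
Recomputed tag = bf; claimed = 78 → mismatch.

invalid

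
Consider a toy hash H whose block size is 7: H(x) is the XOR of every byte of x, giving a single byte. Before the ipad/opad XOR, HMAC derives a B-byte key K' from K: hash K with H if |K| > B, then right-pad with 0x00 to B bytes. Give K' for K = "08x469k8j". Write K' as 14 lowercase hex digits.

|K| = 9 > B = 7, so first hash the key.
H(K): XOR 30⊕38⊕78⊕34⊕36⊕39⊕6b⊕38⊕6a = 72.
Zero-pad H(K) = 72 to 7 bytes: K' = 72 00 00 00 00 00 00.

72000000000000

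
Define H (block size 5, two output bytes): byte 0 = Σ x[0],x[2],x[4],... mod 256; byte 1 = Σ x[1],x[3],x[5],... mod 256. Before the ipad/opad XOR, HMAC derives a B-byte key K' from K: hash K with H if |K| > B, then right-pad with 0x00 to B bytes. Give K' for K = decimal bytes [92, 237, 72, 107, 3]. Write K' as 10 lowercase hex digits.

5ced486b03

Key decimal bytes [92, 237, 72, 107, 3] = 5c ed 48 6b 03 is exactly B = 5 bytes: K' = 5c ed 48 6b 03.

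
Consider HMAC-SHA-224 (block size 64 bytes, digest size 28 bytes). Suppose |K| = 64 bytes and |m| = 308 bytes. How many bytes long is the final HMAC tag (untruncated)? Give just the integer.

The tag is one SHA-224 digest: 28 bytes.

28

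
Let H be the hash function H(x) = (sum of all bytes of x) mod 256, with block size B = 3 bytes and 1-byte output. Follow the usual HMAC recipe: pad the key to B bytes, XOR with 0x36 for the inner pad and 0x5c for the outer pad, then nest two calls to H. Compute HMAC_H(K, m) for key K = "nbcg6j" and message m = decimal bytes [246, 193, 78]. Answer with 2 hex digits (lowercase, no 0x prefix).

9b

Key "nbcg6j" = 6e 62 63 67 36 6a is 6 bytes > B = 3, so hash it first: H(key) = 3a, then zero-pad to 3 bytes: K' = 3a 00 00.
K' ⊕ ipad = 0c 36 36.  K' ⊕ opad = 66 5c 5c.
Inner input = (K'⊕ipad) ∥ m = 0c 36 36 ∥ f6 c1 4e.
Inner hash: sum = 12+54+54+246+193+78 = 637; mod 256 = 125 → 7d.
Outer input = (K'⊕opad) ∥ inner = 66 5c 5c ∥ 7d.
Outer hash (tag): sum = 102+92+92+125 = 411; mod 256 = 155 → 9b.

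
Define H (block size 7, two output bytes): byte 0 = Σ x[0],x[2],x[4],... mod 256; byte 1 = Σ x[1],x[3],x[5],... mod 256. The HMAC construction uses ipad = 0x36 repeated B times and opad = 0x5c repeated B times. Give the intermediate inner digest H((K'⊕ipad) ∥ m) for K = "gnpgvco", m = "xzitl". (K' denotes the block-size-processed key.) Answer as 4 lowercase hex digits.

Key "gnpgvco" = 67 6e 70 67 76 63 6f is exactly B = 7 bytes: K' = 67 6e 70 67 76 63 6f.
K' ⊕ ipad = 51 58 46 51 40 55 59.
Inner input = 51 58 46 51 40 55 59 ∥ 78 7a 69 74 6c.
Inner hash: even-index sum = 542 mod 256 = 30; odd-index sum = 587 mod 256 = 75 → 1e 4b.

1e4b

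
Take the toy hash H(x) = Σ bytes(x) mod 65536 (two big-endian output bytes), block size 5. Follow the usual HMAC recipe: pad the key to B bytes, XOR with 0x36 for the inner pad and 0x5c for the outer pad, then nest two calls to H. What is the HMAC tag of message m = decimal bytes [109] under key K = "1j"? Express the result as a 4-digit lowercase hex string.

Key "1j" = 31 6a is 2 bytes ≤ B = 5; zero-pad to 5 bytes: K' = 31 6a 00 00 00.
K' ⊕ ipad = 07 5c 36 36 36.  K' ⊕ opad = 6d 36 5c 5c 5c.
Inner input = (K'⊕ipad) ∥ m = 07 5c 36 36 36 ∥ 6d.
Inner hash: sum = 7+92+54+54+54+109 = 370 → 01 72.
Outer input = (K'⊕opad) ∥ inner = 6d 36 5c 5c 5c ∥ 01 72.
Outer hash (tag): sum = 109+54+92+92+92+1+114 = 554 → 02 2a.

022a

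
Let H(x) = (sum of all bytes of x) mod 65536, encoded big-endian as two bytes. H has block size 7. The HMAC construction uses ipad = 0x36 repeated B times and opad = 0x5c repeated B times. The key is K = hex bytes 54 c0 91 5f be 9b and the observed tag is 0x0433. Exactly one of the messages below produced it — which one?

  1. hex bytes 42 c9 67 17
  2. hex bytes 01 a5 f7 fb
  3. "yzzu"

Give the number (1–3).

3

Key hex bytes 54 c0 91 5f be 9b is 6 bytes ≤ B = 7; zero-pad to 7 bytes: K' = 54 c0 91 5f be 9b 00.
K' ⊕ ipad = 62 f6 a7 69 88 ad 36; K' ⊕ opad = 08 9c cd 03 e2 c7 5c.
m1: inner = H(62 f6 a7 69 88 ad 36 42 c9 67 17) = 05 5c; tag = H(08 9c cd 03 e2 c7 5c 05 5c) = 03da
m2: inner = H(62 f6 a7 69 88 ad 36 01 a5 f7 fb) = 06 6b; tag = H(08 9c cd 03 e2 c7 5c 06 6b) = 03ea
m3: inner = H(62 f6 a7 69 88 ad 36 79 7a 7a 75) = 05 b5; tag = H(08 9c cd 03 e2 c7 5c 05 b5) = 0433 ← matches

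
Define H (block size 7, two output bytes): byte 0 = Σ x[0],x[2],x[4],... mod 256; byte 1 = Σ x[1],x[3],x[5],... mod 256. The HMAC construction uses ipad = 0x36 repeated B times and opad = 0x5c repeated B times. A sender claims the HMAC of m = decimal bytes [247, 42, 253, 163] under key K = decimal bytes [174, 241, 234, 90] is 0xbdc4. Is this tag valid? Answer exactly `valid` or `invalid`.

Key decimal bytes [174, 241, 234, 90] = ae f1 ea 5a is 4 bytes ≤ B = 7; zero-pad to 7 bytes: K' = ae f1 ea 5a 00 00 00.
K' ⊕ ipad = 98 c7 dc 6c 36 36 36; K' ⊕ opad = f2 ad b6 06 5c 5c 5c.
Inner hash: even-index sum = 685 mod 256 = 173; odd-index sum = 861 mod 256 = 93 → ad 5d.
Outer hash (recomputed tag): even-index sum = 701 mod 256 = 189; odd-index sum = 444 mod 256 = 188 → bd bc.
Recomputed tag = bdbc; claimed = bdc4 → mismatch.

invalid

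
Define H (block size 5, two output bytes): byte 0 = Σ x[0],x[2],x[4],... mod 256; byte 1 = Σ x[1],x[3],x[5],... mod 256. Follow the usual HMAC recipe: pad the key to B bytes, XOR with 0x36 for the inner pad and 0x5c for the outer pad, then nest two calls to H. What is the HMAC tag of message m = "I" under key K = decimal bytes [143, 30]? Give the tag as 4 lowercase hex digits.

32c3

Key decimal bytes [143, 30] = 8f 1e is 2 bytes ≤ B = 5; zero-pad to 5 bytes: K' = 8f 1e 00 00 00.
K' ⊕ ipad = b9 28 36 36 36.  K' ⊕ opad = d3 42 5c 5c 5c.
Inner input = (K'⊕ipad) ∥ m = b9 28 36 36 36 ∥ 49.
Inner hash: even-index sum = 293 mod 256 = 37; odd-index sum = 167 mod 256 = 167 → 25 a7.
Outer input = (K'⊕opad) ∥ inner = d3 42 5c 5c 5c ∥ 25 a7.
Outer hash (tag): even-index sum = 562 mod 256 = 50; odd-index sum = 195 mod 256 = 195 → 32 c3.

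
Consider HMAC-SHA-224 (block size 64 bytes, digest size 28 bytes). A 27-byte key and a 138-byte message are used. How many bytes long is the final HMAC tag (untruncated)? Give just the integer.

The tag is one SHA-224 digest: 28 bytes.

28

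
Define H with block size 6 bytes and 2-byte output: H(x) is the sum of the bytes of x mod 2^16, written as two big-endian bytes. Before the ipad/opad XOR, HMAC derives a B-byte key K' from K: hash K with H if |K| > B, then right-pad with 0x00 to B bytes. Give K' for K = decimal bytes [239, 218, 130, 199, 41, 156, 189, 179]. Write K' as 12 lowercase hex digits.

054700000000

|K| = 8 > B = 6, so first hash the key.
H(K): sum = 239+218+130+199+41+156+189+179 = 1351 → 05 47.
Zero-pad H(K) = 05 47 to 6 bytes: K' = 05 47 00 00 00 00.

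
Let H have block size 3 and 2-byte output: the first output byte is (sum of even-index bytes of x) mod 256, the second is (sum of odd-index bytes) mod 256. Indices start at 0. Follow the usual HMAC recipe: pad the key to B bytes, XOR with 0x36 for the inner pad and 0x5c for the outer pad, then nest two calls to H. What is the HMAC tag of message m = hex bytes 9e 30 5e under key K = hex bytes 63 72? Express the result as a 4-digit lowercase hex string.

Key hex bytes 63 72 is 2 bytes ≤ B = 3; zero-pad to 3 bytes: K' = 63 72 00.
K' ⊕ ipad = 55 44 36.  K' ⊕ opad = 3f 2e 5c.
Inner input = (K'⊕ipad) ∥ m = 55 44 36 ∥ 9e 30 5e.
Inner hash: even-index sum = 187 mod 256 = 187; odd-index sum = 320 mod 256 = 64 → bb 40.
Outer input = (K'⊕opad) ∥ inner = 3f 2e 5c ∥ bb 40.
Outer hash (tag): even-index sum = 219 mod 256 = 219; odd-index sum = 233 mod 256 = 233 → db e9.

dbe9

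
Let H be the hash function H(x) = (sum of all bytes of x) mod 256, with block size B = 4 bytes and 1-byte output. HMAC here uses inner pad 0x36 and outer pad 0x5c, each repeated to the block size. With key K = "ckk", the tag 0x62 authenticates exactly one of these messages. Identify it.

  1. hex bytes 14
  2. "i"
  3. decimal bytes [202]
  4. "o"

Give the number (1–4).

1

Key "ckk" = 63 6b 6b is 3 bytes ≤ B = 4; zero-pad to 4 bytes: K' = 63 6b 6b 00.
K' ⊕ ipad = 55 5d 5d 36; K' ⊕ opad = 3f 37 37 5c.
m1: inner = H(55 5d 5d 36 14) = 59; tag = H(3f 37 37 5c 59) = 62 ← matches
m2: inner = H(55 5d 5d 36 69) = ae; tag = H(3f 37 37 5c ae) = b7
m3: inner = H(55 5d 5d 36 ca) = 0f; tag = H(3f 37 37 5c 0f) = 18
m4: inner = H(55 5d 5d 36 6f) = b4; tag = H(3f 37 37 5c b4) = bd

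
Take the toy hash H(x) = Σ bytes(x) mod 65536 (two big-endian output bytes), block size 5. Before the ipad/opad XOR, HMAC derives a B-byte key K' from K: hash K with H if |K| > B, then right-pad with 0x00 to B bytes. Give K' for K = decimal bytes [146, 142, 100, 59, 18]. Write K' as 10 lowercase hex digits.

Key decimal bytes [146, 142, 100, 59, 18] = 92 8e 64 3b 12 is exactly B = 5 bytes: K' = 92 8e 64 3b 12.

928e643b12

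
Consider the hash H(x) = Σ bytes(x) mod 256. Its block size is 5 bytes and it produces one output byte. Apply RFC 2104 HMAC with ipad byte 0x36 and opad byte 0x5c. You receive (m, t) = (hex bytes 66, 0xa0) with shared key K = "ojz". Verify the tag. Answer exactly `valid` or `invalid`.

Key "ojz" = 6f 6a 7a is 3 bytes ≤ B = 5; zero-pad to 5 bytes: K' = 6f 6a 7a 00 00.
K' ⊕ ipad = 59 5c 4c 36 36; K' ⊕ opad = 33 36 26 5c 5c.
Inner hash: sum = 89+92+76+54+54+102 = 467; mod 256 = 211 → d3.
Outer hash (recomputed tag): sum = 51+54+38+92+92+211 = 538; mod 256 = 26 → 1a.
Recomputed tag = 1a; claimed = a0 → mismatch.

invalid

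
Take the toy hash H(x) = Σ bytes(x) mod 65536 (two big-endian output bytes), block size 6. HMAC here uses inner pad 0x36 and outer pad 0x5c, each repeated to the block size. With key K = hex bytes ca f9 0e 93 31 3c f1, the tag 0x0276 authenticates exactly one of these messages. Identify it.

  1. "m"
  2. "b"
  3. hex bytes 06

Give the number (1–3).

Key hex bytes ca f9 0e 93 31 3c f1 is 7 bytes > B = 6, so hash it first: H(key) = 03 c2, then zero-pad to 6 bytes: K' = 03 c2 00 00 00 00.
K' ⊕ ipad = 35 f4 36 36 36 36; K' ⊕ opad = 5f 9e 5c 5c 5c 5c.
m1: inner = H(35 f4 36 36 36 36 6d) = 02 6e; tag = H(5f 9e 5c 5c 5c 5c 02 6e) = 02dd
m2: inner = H(35 f4 36 36 36 36 62) = 02 63; tag = H(5f 9e 5c 5c 5c 5c 02 63) = 02d2
m3: inner = H(35 f4 36 36 36 36 06) = 02 07; tag = H(5f 9e 5c 5c 5c 5c 02 07) = 0276 ← matches

3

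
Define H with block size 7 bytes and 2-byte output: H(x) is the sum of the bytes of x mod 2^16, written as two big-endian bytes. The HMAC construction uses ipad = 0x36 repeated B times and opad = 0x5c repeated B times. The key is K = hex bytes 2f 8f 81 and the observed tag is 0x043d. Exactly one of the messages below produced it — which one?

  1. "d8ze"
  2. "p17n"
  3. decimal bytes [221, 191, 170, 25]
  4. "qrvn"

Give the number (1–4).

2

Key hex bytes 2f 8f 81 is 3 bytes ≤ B = 7; zero-pad to 7 bytes: K' = 2f 8f 81 00 00 00 00.
K' ⊕ ipad = 19 b9 b7 36 36 36 36; K' ⊕ opad = 73 d3 dd 5c 5c 5c 5c.
m1: inner = H(19 b9 b7 36 36 36 36 64 38 7a 65) = 03 dc; tag = H(73 d3 dd 5c 5c 5c 5c 03 dc) = 0472
m2: inner = H(19 b9 b7 36 36 36 36 70 31 37 6e) = 03 a7; tag = H(73 d3 dd 5c 5c 5c 5c 03 a7) = 043d ← matches
m3: inner = H(19 b9 b7 36 36 36 36 dd bf aa 19) = 04 c0; tag = H(73 d3 dd 5c 5c 5c 5c 04 c0) = 0457
m4: inner = H(19 b9 b7 36 36 36 36 71 72 76 6e) = 04 28; tag = H(73 d3 dd 5c 5c 5c 5c 04 28) = 03bf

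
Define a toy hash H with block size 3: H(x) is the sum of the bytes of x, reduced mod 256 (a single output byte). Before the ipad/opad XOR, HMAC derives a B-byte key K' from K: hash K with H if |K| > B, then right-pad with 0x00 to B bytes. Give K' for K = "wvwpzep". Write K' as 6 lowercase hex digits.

230000

|K| = 7 > B = 3, so first hash the key.
H(K): sum = 119+118+119+112+122+101+112 = 803; mod 256 = 35 → 23.
Zero-pad H(K) = 23 to 3 bytes: K' = 23 00 00.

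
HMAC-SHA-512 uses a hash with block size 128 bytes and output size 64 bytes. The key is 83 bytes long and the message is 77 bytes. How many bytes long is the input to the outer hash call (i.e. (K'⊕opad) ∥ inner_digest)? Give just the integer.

192

Key is 83 ≤ 128 bytes, zero-padded: |K'| = 128.
Outer input = (K'⊕opad) ∥ H(inner) → 128 + 64 = 192 bytes.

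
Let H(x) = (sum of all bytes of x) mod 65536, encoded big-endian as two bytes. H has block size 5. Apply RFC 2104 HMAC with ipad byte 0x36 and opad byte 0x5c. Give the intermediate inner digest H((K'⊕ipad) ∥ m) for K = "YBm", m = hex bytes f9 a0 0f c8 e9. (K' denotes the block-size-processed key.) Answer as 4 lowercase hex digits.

0503

Key "YBm" = 59 42 6d is 3 bytes ≤ B = 5; zero-pad to 5 bytes: K' = 59 42 6d 00 00.
K' ⊕ ipad = 6f 74 5b 36 36.
Inner input = 6f 74 5b 36 36 ∥ f9 a0 0f c8 e9.
Inner hash: sum = 111+116+91+54+54+249+160+15+200+233 = 1283 → 05 03.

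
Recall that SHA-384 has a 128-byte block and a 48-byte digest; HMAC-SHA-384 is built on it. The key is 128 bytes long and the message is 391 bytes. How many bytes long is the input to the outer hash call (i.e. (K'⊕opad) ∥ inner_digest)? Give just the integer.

Key is 128 ≤ 128 bytes, zero-padded: |K'| = 128.
Outer input = (K'⊕opad) ∥ H(inner) → 128 + 48 = 176 bytes.

176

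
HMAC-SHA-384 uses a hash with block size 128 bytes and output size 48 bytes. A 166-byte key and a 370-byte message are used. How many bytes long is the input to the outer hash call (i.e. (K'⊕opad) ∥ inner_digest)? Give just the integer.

Key is 166 > 128 bytes, so it is hashed to 48 bytes then zero-padded to 128: |K'| = 128.
Outer input = (K'⊕opad) ∥ H(inner) → 128 + 48 = 176 bytes.

176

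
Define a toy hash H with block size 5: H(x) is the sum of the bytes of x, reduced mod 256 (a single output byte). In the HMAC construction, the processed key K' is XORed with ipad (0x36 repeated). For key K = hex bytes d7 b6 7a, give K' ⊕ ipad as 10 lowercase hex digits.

e1804c3636

Key hex bytes d7 b6 7a is 3 bytes ≤ B = 5; zero-pad to 5 bytes: K' = d7 b6 7a 00 00.
XOR each byte with 0x36: d7⊕36=e1, b6⊕36=80, 7a⊕36=4c, 00⊕36=36, 00⊕36=36.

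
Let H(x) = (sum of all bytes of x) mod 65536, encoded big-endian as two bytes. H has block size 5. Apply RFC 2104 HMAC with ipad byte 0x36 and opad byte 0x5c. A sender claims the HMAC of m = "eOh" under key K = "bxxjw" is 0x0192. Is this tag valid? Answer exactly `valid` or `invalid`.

valid

Key "bxxjw" = 62 78 78 6a 77 is exactly B = 5 bytes: K' = 62 78 78 6a 77.
K' ⊕ ipad = 54 4e 4e 5c 41; K' ⊕ opad = 3e 24 24 36 2b.
Inner hash: sum = 84+78+78+92+65+101+79+104 = 681 → 02 a9.
Outer hash (recomputed tag): sum = 62+36+36+54+43+2+169 = 402 → 01 92.
Recomputed tag = 0192; claimed = 0192 → match.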